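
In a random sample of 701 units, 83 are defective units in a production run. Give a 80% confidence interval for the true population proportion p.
(0.103, 0.134)

Proportion CI:
p̂ = 83/701 = 0.11840
SE = √(p̂(1-p̂)/n) = √(0.11840 · 0.88160 / 701) = 0.01220

z* = 1.282
Margin = z* · SE = 1.282 · 0.01220 = 0.0156

CI: 0.11840 ± 0.0156 = (0.103, 0.134)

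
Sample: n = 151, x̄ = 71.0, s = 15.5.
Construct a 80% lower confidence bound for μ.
μ ≥ 69.94

Lower bound (one-sided):
t* = 0.844 (one-sided for 80%)
Lower bound = x̄ - t* · s/√n = 71.0 - 0.844 · 15.5/√151 = 69.94

We are 80% confident that μ ≥ 69.94.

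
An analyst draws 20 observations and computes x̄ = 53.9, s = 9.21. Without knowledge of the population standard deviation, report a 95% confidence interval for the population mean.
(49.59, 58.21)

t-interval (σ unknown):
df = n - 1 = 19
t* = 2.093 for 95% confidence

Margin of error = t* · s/√n = 2.093 · 9.21/√20 = 4.31

CI: (49.59, 58.21)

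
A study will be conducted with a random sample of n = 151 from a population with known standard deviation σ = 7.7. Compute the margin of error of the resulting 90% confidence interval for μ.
Margin of error = 1.03

Margin of error = z* · σ/√n
= 1.645 · 7.7/√151
= 1.645 · 7.7/12.2882
= 1.03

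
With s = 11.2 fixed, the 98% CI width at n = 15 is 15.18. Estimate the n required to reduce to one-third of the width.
n ≈ 135

CI width ∝ 1/√n
To reduce width by factor 3, need √n to grow by 3 → need 3² = 9 times as many samples.

Current: n = 15, width = 15.18
New: n = 135, width ≈ 4.54

Width reduced by factor of 15.18/4.54 = 3.34.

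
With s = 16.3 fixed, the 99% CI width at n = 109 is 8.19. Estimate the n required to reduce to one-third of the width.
n ≈ 981

CI width ∝ 1/√n
To reduce width by factor 3, need √n to grow by 3 → need 3² = 9 times as many samples.

Current: n = 109, width = 8.19
New: n = 981, width ≈ 2.69

Width reduced by factor of 8.19/2.69 = 3.04.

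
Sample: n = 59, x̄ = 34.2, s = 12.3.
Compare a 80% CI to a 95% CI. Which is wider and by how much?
95% CI is wider by 2.26

df = 58
80% CI: t* = 1.296, (32.12, 36.28), width = 2 · t* · s/√n = 4.15
95% CI: t* = 2.002, (30.99, 37.41), width = 2 · t* · s/√n = 6.41

The 95% CI is wider by 6.41 - 4.15 = 2.26.
Higher confidence requires a wider interval.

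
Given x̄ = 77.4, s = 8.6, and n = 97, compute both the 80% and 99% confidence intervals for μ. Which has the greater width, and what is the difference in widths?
99% CI is wider by 2.34

df = 96
80% CI: t* = 1.290, (76.27, 78.53), width = 2 · t* · s/√n = 2.25
99% CI: t* = 2.628, (75.11, 79.69), width = 2 · t* · s/√n = 4.59

The 99% CI is wider by 4.59 - 2.25 = 2.34.
Higher confidence requires a wider interval.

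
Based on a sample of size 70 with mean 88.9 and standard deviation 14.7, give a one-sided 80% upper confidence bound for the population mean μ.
μ ≤ 90.39

Upper bound (one-sided):
t* = 0.847 (one-sided for 80%)
Upper bound = x̄ + t* · s/√n = 88.9 + 0.847 · 14.7/√70 = 90.39

We are 80% confident that μ ≤ 90.39.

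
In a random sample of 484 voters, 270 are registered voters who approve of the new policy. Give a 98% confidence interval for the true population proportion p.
(0.505, 0.610)

Proportion CI:
p̂ = 270/484 = 0.55785
SE = √(p̂(1-p̂)/n) = √(0.55785 · 0.44215 / 484) = 0.02257

z* = 2.326
Margin = z* · SE = 2.326 · 0.02257 = 0.0525

CI: 0.55785 ± 0.0525 = (0.505, 0.610)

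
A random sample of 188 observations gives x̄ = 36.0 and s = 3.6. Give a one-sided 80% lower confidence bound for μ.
μ ≥ 35.78

Lower bound (one-sided):
t* = 0.844 (one-sided for 80%)
Lower bound = x̄ - t* · s/√n = 36.0 - 0.844 · 3.6/√188 = 35.78

We are 80% confident that μ ≥ 35.78.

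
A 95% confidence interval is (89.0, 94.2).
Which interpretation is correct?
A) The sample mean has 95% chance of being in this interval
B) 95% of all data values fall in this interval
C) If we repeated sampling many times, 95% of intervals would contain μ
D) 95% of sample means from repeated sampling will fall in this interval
C

A) Wrong — x̄ is observed and sits in the interval by construction.
B) Wrong — a CI is about the parameter μ, not individual data values.
C) Correct — this is the frequentist long-run coverage interpretation.
D) Wrong — coverage applies to intervals containing μ, not to future x̄ values.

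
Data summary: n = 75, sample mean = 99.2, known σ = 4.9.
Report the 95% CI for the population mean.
(98.09, 100.31)

z-interval (σ known):
z* = 1.960 for 95% confidence

Margin of error = z* · σ/√n = 1.960 · 4.9/√75 = 1.11

CI: (99.2 - 1.11, 99.2 + 1.11) = (98.09, 100.31)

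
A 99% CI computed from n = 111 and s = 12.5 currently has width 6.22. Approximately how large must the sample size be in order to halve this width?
n ≈ 444

CI width ∝ 1/√n
To reduce width by factor 2, need √n to grow by 2 → need 2² = 4 times as many samples.

Current: n = 111, width = 6.22
New: n = 444, width ≈ 3.07

Width reduced by factor of 6.22/3.07 = 2.03.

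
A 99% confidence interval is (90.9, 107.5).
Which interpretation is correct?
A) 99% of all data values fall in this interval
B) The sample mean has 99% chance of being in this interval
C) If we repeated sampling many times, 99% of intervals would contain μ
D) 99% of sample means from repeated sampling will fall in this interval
C

A) Wrong — a CI is about the parameter μ, not individual data values.
B) Wrong — x̄ is observed and sits in the interval by construction.
C) Correct — this is the frequentist long-run coverage interpretation.
D) Wrong — coverage applies to intervals containing μ, not to future x̄ values.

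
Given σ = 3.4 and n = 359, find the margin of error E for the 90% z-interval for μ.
Margin of error = 0.30

Margin of error = z* · σ/√n
= 1.645 · 3.4/√359
= 1.645 · 3.4/18.9473
= 0.30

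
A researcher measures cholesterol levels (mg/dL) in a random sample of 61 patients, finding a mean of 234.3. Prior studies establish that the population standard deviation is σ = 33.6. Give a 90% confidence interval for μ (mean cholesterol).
(227.22, 241.38)

z-interval (σ known):
z* = 1.645 for 90% confidence

Margin of error = z* · σ/√n = 1.645 · 33.6/√61 = 7.08

CI: (234.3 - 7.08, 234.3 + 7.08) = (227.22, 241.38)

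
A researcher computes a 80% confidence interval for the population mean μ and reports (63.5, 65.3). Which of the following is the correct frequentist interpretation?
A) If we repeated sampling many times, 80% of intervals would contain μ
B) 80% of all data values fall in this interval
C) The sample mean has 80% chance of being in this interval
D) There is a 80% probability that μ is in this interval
A

A) Correct — this is the frequentist long-run coverage interpretation.
B) Wrong — a CI is about the parameter μ, not individual data values.
C) Wrong — x̄ is observed and sits in the interval by construction.
D) Wrong — μ is fixed; the randomness lives in the interval, not in μ.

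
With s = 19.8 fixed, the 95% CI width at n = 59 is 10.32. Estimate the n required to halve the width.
n ≈ 236

CI width ∝ 1/√n
To reduce width by factor 2, need √n to grow by 2 → need 2² = 4 times as many samples.

Current: n = 59, width = 10.32
New: n = 236, width ≈ 5.08

Width reduced by factor of 10.32/5.08 = 2.03.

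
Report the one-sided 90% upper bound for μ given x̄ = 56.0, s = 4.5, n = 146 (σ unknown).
μ ≤ 56.48

Upper bound (one-sided):
t* = 1.287 (one-sided for 90%)
Upper bound = x̄ + t* · s/√n = 56.0 + 1.287 · 4.5/√146 = 56.48

We are 90% confident that μ ≤ 56.48.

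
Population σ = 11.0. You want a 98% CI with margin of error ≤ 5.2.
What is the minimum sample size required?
n ≥ 25

For margin E ≤ 5.2:
n ≥ (z* · σ / E)²
n ≥ (2.326 · 11.0 / 5.2)²
n ≥ 24.21

Minimum n = 25 (rounding up)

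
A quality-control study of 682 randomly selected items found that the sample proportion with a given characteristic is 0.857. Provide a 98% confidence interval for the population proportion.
(0.826, 0.888)

Proportion CI:
SE = √(p̂(1-p̂)/n) = √(0.857 · 0.143 / 682) = 0.01340

z* = 2.326
Margin = z* · SE = 2.326 · 0.01340 = 0.0312

CI: 0.857 ± 0.0312 = (0.826, 0.888)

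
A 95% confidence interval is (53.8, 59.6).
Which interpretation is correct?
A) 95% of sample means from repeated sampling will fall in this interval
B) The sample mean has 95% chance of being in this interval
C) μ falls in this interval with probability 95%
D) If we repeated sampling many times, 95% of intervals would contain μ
D

A) Wrong — coverage applies to intervals containing μ, not to future x̄ values.
B) Wrong — x̄ is observed and sits in the interval by construction.
C) Wrong — μ is fixed; the randomness lives in the interval, not in μ.
D) Correct — this is the frequentist long-run coverage interpretation.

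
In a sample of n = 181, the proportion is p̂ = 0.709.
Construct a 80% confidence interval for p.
(0.666, 0.752)

Proportion CI:
SE = √(p̂(1-p̂)/n) = √(0.709 · 0.291 / 181) = 0.03376

z* = 1.282
Margin = z* · SE = 1.282 · 0.03376 = 0.0433

CI: 0.709 ± 0.0433 = (0.666, 0.752)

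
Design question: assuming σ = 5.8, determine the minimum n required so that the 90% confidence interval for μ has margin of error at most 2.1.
n ≥ 21

For margin E ≤ 2.1:
n ≥ (z* · σ / E)²
n ≥ (1.645 · 5.8 / 2.1)²
n ≥ 20.64

Minimum n = 21 (rounding up)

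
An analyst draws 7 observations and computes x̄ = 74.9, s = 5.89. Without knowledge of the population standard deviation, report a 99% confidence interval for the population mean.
(66.65, 83.15)

t-interval (σ unknown):
df = n - 1 = 6
t* = 3.707 for 99% confidence

Margin of error = t* · s/√n = 3.707 · 5.89/√7 = 8.25

CI: (66.65, 83.15)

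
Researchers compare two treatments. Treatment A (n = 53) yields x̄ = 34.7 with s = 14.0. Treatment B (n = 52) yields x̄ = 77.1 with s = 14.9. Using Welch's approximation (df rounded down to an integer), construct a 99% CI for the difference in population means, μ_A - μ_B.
(-49.81, -34.99)

Difference: x̄₁ - x̄₂ = -42.40
SE = √(s₁²/n₁ + s₂²/n₂) = √(14.0²/53 + 14.9²/52) = 2.8227
df = 102.32 → 102 (Welch–Satterthwaite, rounded down)
t* = 2.625

CI: -42.40 ± 2.625 · 2.8227 = -42.40 ± 7.41 = (-49.81, -34.99)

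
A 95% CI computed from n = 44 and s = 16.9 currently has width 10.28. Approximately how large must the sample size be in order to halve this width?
n ≈ 176

CI width ∝ 1/√n
To reduce width by factor 2, need √n to grow by 2 → need 2² = 4 times as many samples.

Current: n = 44, width = 10.28
New: n = 176, width ≈ 5.03

Width reduced by factor of 10.28/5.03 = 2.04.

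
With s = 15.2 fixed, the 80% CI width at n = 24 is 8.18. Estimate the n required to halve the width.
n ≈ 96

CI width ∝ 1/√n
To reduce width by factor 2, need √n to grow by 2 → need 2² = 4 times as many samples.

Current: n = 24, width = 8.18
New: n = 96, width ≈ 4.01

Width reduced by factor of 8.18/4.01 = 2.04.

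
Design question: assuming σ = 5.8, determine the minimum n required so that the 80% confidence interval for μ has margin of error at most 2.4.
n ≥ 10

For margin E ≤ 2.4:
n ≥ (z* · σ / E)²
n ≥ (1.282 · 5.8 / 2.4)²
n ≥ 9.60

Minimum n = 10 (rounding up)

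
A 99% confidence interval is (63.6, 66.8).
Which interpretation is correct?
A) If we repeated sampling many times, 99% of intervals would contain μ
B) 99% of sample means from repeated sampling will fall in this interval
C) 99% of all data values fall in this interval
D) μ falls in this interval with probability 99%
A

A) Correct — this is the frequentist long-run coverage interpretation.
B) Wrong — coverage applies to intervals containing μ, not to future x̄ values.
C) Wrong — a CI is about the parameter μ, not individual data values.
D) Wrong — μ is fixed; the randomness lives in the interval, not in μ.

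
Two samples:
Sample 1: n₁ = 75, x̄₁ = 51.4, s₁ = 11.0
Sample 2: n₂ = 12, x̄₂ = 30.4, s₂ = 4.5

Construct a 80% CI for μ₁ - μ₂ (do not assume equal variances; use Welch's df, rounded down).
(18.63, 23.37)

Difference: x̄₁ - x̄₂ = 21.00
SE = √(s₁²/n₁ + s₂²/n₂) = √(11.0²/75 + 4.5²/12) = 1.8168
df = 37.05 → 37 (Welch–Satterthwaite, rounded down)
t* = 1.305

CI: 21.00 ± 1.305 · 1.8168 = 21.00 ± 2.37 = (18.63, 23.37)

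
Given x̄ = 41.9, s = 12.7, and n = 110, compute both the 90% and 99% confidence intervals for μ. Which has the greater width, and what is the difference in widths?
99% CI is wider by 2.33

df = 109
90% CI: t* = 1.659, (39.89, 43.91), width = 2 · t* · s/√n = 4.02
99% CI: t* = 2.622, (38.73, 45.07), width = 2 · t* · s/√n = 6.35

The 99% CI is wider by 6.35 - 4.02 = 2.33.
Higher confidence requires a wider interval.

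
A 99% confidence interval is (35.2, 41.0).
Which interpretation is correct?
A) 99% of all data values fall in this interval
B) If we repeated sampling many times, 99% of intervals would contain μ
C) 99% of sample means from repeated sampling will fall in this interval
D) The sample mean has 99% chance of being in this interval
B

A) Wrong — a CI is about the parameter μ, not individual data values.
B) Correct — this is the frequentist long-run coverage interpretation.
C) Wrong — coverage applies to intervals containing μ, not to future x̄ values.
D) Wrong — x̄ is observed and sits in the interval by construction.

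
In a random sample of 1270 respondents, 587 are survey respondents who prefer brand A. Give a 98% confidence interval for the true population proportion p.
(0.430, 0.495)

Proportion CI:
p̂ = 587/1270 = 0.46220
SE = √(p̂(1-p̂)/n) = √(0.46220 · 0.53780 / 1270) = 0.01399

z* = 2.326
Margin = z* · SE = 2.326 · 0.01399 = 0.0325

CI: 0.46220 ± 0.0325 = (0.430, 0.495)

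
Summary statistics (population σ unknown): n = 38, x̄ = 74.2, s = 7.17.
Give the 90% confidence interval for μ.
(72.24, 76.16)

t-interval (σ unknown):
df = n - 1 = 37
t* = 1.687 for 90% confidence

Margin of error = t* · s/√n = 1.687 · 7.17/√38 = 1.96

CI: (72.24, 76.16)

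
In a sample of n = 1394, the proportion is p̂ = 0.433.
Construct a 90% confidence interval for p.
(0.411, 0.455)

Proportion CI:
SE = √(p̂(1-p̂)/n) = √(0.433 · 0.567 / 1394) = 0.01327

z* = 1.645
Margin = z* · SE = 1.645 · 0.01327 = 0.0218

CI: 0.433 ± 0.0218 = (0.411, 0.455)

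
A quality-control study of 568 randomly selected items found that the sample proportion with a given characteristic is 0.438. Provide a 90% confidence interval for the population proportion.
(0.404, 0.472)

Proportion CI:
SE = √(p̂(1-p̂)/n) = √(0.438 · 0.562 / 568) = 0.02082

z* = 1.645
Margin = z* · SE = 1.645 · 0.02082 = 0.0342

CI: 0.438 ± 0.0342 = (0.404, 0.472)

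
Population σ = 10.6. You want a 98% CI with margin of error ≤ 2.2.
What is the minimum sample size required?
n ≥ 126

For margin E ≤ 2.2:
n ≥ (z* · σ / E)²
n ≥ (2.326 · 10.6 / 2.2)²
n ≥ 125.60

Minimum n = 126 (rounding up)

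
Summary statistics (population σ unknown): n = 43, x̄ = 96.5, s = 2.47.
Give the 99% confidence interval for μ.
(95.48, 97.52)

t-interval (σ unknown):
df = n - 1 = 42
t* = 2.698 for 99% confidence

Margin of error = t* · s/√n = 2.698 · 2.47/√43 = 1.02

CI: (95.48, 97.52)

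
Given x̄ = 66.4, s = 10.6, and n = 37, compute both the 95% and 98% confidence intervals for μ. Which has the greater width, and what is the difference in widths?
98% CI is wider by 1.41

df = 36
95% CI: t* = 2.028, (62.87, 69.93), width = 2 · t* · s/√n = 7.07
98% CI: t* = 2.434, (62.16, 70.64), width = 2 · t* · s/√n = 8.48

The 98% CI is wider by 8.48 - 7.07 = 1.41.
Higher confidence requires a wider interval.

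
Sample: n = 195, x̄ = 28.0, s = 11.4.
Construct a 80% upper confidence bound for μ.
μ ≤ 28.69

Upper bound (one-sided):
t* = 0.843 (one-sided for 80%)
Upper bound = x̄ + t* · s/√n = 28.0 + 0.843 · 11.4/√195 = 28.69

We are 80% confident that μ ≤ 28.69.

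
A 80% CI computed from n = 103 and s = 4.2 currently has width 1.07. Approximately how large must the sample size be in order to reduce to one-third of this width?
n ≈ 927

CI width ∝ 1/√n
To reduce width by factor 3, need √n to grow by 3 → need 3² = 9 times as many samples.

Current: n = 103, width = 1.07
New: n = 927, width ≈ 0.35

Width reduced by factor of 1.07/0.35 = 3.06.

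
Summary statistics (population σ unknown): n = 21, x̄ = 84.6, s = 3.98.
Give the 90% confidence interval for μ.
(83.10, 86.10)

t-interval (σ unknown):
df = n - 1 = 20
t* = 1.725 for 90% confidence

Margin of error = t* · s/√n = 1.725 · 3.98/√21 = 1.50

CI: (83.10, 86.10)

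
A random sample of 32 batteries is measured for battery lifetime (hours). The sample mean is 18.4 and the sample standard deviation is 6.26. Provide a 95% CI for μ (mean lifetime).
(16.14, 20.66)

t-interval (σ unknown):
df = n - 1 = 31
t* = 2.040 for 95% confidence

Margin of error = t* · s/√n = 2.040 · 6.26/√32 = 2.26

CI: (16.14, 20.66)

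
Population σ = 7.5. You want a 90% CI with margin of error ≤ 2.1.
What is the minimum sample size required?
n ≥ 35

For margin E ≤ 2.1:
n ≥ (z* · σ / E)²
n ≥ (1.645 · 7.5 / 2.1)²
n ≥ 34.52

Minimum n = 35 (rounding up)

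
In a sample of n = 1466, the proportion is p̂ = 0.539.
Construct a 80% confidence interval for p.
(0.522, 0.556)

Proportion CI:
SE = √(p̂(1-p̂)/n) = √(0.539 · 0.461 / 1466) = 0.01302

z* = 1.282
Margin = z* · SE = 1.282 · 0.01302 = 0.0167

CI: 0.539 ± 0.0167 = (0.522, 0.556)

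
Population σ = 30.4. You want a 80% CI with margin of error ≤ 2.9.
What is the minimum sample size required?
n ≥ 181

For margin E ≤ 2.9:
n ≥ (z* · σ / E)²
n ≥ (1.282 · 30.4 / 2.9)²
n ≥ 180.60

Minimum n = 181 (rounding up)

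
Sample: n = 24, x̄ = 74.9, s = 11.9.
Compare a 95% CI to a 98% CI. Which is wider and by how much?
98% CI is wider by 2.10

df = 23
95% CI: t* = 2.069, (69.87, 79.93), width = 2 · t* · s/√n = 10.05
98% CI: t* = 2.500, (68.83, 80.97), width = 2 · t* · s/√n = 12.15

The 98% CI is wider by 12.15 - 10.05 = 2.10.
Higher confidence requires a wider interval.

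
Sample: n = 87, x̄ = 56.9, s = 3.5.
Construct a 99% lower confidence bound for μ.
μ ≥ 56.01

Lower bound (one-sided):
t* = 2.370 (one-sided for 99%)
Lower bound = x̄ - t* · s/√n = 56.9 - 2.370 · 3.5/√87 = 56.01

We are 99% confident that μ ≥ 56.01.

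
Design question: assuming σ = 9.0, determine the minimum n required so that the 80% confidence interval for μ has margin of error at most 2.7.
n ≥ 19

For margin E ≤ 2.7:
n ≥ (z* · σ / E)²
n ≥ (1.282 · 9.0 / 2.7)²
n ≥ 18.26

Minimum n = 19 (rounding up)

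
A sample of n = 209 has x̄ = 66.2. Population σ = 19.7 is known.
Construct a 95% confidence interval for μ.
(63.53, 68.87)

z-interval (σ known):
z* = 1.960 for 95% confidence

Margin of error = z* · σ/√n = 1.960 · 19.7/√209 = 2.67

CI: (66.2 - 2.67, 66.2 + 2.67) = (63.53, 68.87)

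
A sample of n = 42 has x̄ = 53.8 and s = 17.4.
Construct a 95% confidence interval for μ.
(48.38, 59.22)

t-interval (σ unknown):
df = n - 1 = 41
t* = 2.020 for 95% confidence

Margin of error = t* · s/√n = 2.020 · 17.4/√42 = 5.42

CI: (48.38, 59.22)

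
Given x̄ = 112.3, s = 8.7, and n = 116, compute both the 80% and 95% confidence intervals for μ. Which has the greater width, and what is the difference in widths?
95% CI is wider by 1.12

df = 115
80% CI: t* = 1.289, (111.26, 113.34), width = 2 · t* · s/√n = 2.08
95% CI: t* = 1.981, (110.70, 113.90), width = 2 · t* · s/√n = 3.20

The 95% CI is wider by 3.20 - 2.08 = 1.12.
Higher confidence requires a wider interval.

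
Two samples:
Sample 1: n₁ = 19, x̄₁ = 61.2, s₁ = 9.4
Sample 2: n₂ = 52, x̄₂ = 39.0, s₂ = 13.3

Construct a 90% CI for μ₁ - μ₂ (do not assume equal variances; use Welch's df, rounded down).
(17.44, 26.96)

Difference: x̄₁ - x̄₂ = 22.20
SE = √(s₁²/n₁ + s₂²/n₂) = √(9.4²/19 + 13.3²/52) = 2.8376
df = 45.39 → 45 (Welch–Satterthwaite, rounded down)
t* = 1.679

CI: 22.20 ± 1.679 · 2.8376 = 22.20 ± 4.76 = (17.44, 26.96)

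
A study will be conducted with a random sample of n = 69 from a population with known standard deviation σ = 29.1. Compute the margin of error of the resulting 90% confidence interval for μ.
Margin of error = 5.76

Margin of error = z* · σ/√n
= 1.645 · 29.1/√69
= 1.645 · 29.1/8.3066
= 5.76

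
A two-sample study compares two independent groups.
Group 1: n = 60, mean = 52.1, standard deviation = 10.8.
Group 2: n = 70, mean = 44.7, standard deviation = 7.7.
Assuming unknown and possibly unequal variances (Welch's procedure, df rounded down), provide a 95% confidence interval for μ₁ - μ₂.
(4.09, 10.71)

Difference: x̄₁ - x̄₂ = 7.40
SE = √(s₁²/n₁ + s₂²/n₂) = √(10.8²/60 + 7.7²/70) = 1.6706
df = 104.63 → 104 (Welch–Satterthwaite, rounded down)
t* = 1.983

CI: 7.40 ± 1.983 · 1.6706 = 7.40 ± 3.31 = (4.09, 10.71)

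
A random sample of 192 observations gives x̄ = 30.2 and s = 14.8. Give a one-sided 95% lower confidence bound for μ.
μ ≥ 28.43

Lower bound (one-sided):
t* = 1.653 (one-sided for 95%)
Lower bound = x̄ - t* · s/√n = 30.2 - 1.653 · 14.8/√192 = 28.43

We are 95% confident that μ ≥ 28.43.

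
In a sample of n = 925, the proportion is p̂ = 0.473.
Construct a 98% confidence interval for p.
(0.435, 0.511)

Proportion CI:
SE = √(p̂(1-p̂)/n) = √(0.473 · 0.527 / 925) = 0.01642

z* = 2.326
Margin = z* · SE = 2.326 · 0.01642 = 0.0382

CI: 0.473 ± 0.0382 = (0.435, 0.511)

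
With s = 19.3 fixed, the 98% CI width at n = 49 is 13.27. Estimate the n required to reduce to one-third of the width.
n ≈ 441

CI width ∝ 1/√n
To reduce width by factor 3, need √n to grow by 3 → need 3² = 9 times as many samples.

Current: n = 49, width = 13.27
New: n = 441, width ≈ 4.29

Width reduced by factor of 13.27/4.29 = 3.09.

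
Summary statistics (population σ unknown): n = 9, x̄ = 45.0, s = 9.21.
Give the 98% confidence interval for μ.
(36.11, 53.89)

t-interval (σ unknown):
df = n - 1 = 8
t* = 2.896 for 98% confidence

Margin of error = t* · s/√n = 2.896 · 9.21/√9 = 8.89

CI: (36.11, 53.89)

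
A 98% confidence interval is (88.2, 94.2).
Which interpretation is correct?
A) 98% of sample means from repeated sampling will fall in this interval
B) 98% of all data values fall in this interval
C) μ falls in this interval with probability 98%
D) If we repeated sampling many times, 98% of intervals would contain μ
D

A) Wrong — coverage applies to intervals containing μ, not to future x̄ values.
B) Wrong — a CI is about the parameter μ, not individual data values.
C) Wrong — μ is fixed; the randomness lives in the interval, not in μ.
D) Correct — this is the frequentist long-run coverage interpretation.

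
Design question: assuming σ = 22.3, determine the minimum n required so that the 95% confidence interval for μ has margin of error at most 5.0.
n ≥ 77

For margin E ≤ 5.0:
n ≥ (z* · σ / E)²
n ≥ (1.960 · 22.3 / 5.0)²
n ≥ 76.42

Minimum n = 77 (rounding up)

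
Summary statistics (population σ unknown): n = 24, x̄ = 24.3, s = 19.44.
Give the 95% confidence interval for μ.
(16.09, 32.51)

t-interval (σ unknown):
df = n - 1 = 23
t* = 2.069 for 95% confidence

Margin of error = t* · s/√n = 2.069 · 19.44/√24 = 8.21

CI: (16.09, 32.51)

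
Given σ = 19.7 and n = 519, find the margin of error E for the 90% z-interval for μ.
Margin of error = 1.42

Margin of error = z* · σ/√n
= 1.645 · 19.7/√519
= 1.645 · 19.7/22.7816
= 1.42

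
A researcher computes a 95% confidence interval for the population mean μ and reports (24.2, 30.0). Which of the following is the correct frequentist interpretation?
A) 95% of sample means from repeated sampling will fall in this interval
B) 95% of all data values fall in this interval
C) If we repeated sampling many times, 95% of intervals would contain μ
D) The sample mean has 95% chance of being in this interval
C

A) Wrong — coverage applies to intervals containing μ, not to future x̄ values.
B) Wrong — a CI is about the parameter μ, not individual data values.
C) Correct — this is the frequentist long-run coverage interpretation.
D) Wrong — x̄ is observed and sits in the interval by construction.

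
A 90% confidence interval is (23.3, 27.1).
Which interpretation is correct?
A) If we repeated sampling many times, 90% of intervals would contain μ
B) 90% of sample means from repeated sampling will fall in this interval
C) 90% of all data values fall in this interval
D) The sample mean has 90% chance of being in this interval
A

A) Correct — this is the frequentist long-run coverage interpretation.
B) Wrong — coverage applies to intervals containing μ, not to future x̄ values.
C) Wrong — a CI is about the parameter μ, not individual data values.
D) Wrong — x̄ is observed and sits in the interval by construction.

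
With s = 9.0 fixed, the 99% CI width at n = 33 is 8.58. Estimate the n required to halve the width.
n ≈ 132

CI width ∝ 1/√n
To reduce width by factor 2, need √n to grow by 2 → need 2² = 4 times as many samples.

Current: n = 33, width = 8.58
New: n = 132, width ≈ 4.10

Width reduced by factor of 8.58/4.10 = 2.09.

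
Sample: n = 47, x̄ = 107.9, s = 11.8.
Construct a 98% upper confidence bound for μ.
μ ≤ 111.54

Upper bound (one-sided):
t* = 2.114 (one-sided for 98%)
Upper bound = x̄ + t* · s/√n = 107.9 + 2.114 · 11.8/√47 = 111.54

We are 98% confident that μ ≤ 111.54.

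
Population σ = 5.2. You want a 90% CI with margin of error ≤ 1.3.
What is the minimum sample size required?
n ≥ 44

For margin E ≤ 1.3:
n ≥ (z* · σ / E)²
n ≥ (1.645 · 5.2 / 1.3)²
n ≥ 43.30

Minimum n = 44 (rounding up)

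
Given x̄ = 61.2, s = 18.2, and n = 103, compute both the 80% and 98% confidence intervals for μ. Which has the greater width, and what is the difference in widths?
98% CI is wider by 3.85

df = 102
80% CI: t* = 1.290, (58.89, 63.51), width = 2 · t* · s/√n = 4.63
98% CI: t* = 2.363, (56.96, 65.44), width = 2 · t* · s/√n = 8.48

The 98% CI is wider by 8.48 - 4.63 = 3.85.
Higher confidence requires a wider interval.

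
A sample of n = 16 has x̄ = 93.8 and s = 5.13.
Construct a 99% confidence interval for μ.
(90.02, 97.58)

t-interval (σ unknown):
df = n - 1 = 15
t* = 2.947 for 99% confidence

Margin of error = t* · s/√n = 2.947 · 5.13/√16 = 3.78

CI: (90.02, 97.58)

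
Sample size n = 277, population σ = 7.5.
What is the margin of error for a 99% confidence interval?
Margin of error = 1.16

Margin of error = z* · σ/√n
= 2.576 · 7.5/√277
= 2.576 · 7.5/16.6433
= 1.16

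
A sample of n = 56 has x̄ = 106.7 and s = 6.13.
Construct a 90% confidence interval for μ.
(105.33, 108.07)

t-interval (σ unknown):
df = n - 1 = 55
t* = 1.673 for 90% confidence

Margin of error = t* · s/√n = 1.673 · 6.13/√56 = 1.37

CI: (105.33, 108.07)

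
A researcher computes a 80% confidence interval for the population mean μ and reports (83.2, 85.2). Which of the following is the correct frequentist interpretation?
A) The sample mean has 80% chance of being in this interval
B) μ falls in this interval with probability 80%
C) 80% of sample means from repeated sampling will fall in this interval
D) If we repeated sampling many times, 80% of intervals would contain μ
D

A) Wrong — x̄ is observed and sits in the interval by construction.
B) Wrong — μ is fixed; the randomness lives in the interval, not in μ.
C) Wrong — coverage applies to intervals containing μ, not to future x̄ values.
D) Correct — this is the frequentist long-run coverage interpretation.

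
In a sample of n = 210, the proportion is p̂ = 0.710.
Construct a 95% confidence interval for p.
(0.649, 0.771)

Proportion CI:
SE = √(p̂(1-p̂)/n) = √(0.710 · 0.290 / 210) = 0.03131

z* = 1.960
Margin = z* · SE = 1.960 · 0.03131 = 0.0614

CI: 0.710 ± 0.0614 = (0.649, 0.771)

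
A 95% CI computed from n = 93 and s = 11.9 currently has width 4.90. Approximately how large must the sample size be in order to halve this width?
n ≈ 372

CI width ∝ 1/√n
To reduce width by factor 2, need √n to grow by 2 → need 2² = 4 times as many samples.

Current: n = 93, width = 4.90
New: n = 372, width ≈ 2.43

Width reduced by factor of 4.90/2.43 = 2.02.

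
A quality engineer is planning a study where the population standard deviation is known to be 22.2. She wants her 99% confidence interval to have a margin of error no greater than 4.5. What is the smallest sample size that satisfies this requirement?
n ≥ 162

For margin E ≤ 4.5:
n ≥ (z* · σ / E)²
n ≥ (2.576 · 22.2 / 4.5)²
n ≥ 161.50

Minimum n = 162 (rounding up)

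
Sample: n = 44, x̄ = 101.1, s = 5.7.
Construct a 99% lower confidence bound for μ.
μ ≥ 99.02

Lower bound (one-sided):
t* = 2.416 (one-sided for 99%)
Lower bound = x̄ - t* · s/√n = 101.1 - 2.416 · 5.7/√44 = 99.02

We are 99% confident that μ ≥ 99.02.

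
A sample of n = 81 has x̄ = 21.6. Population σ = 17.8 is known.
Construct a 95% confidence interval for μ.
(17.72, 25.48)

z-interval (σ known):
z* = 1.960 for 95% confidence

Margin of error = z* · σ/√n = 1.960 · 17.8/√81 = 3.88

CI: (21.6 - 3.88, 21.6 + 3.88) = (17.72, 25.48)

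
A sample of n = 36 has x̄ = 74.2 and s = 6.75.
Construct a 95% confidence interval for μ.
(71.92, 76.48)

t-interval (σ unknown):
df = n - 1 = 35
t* = 2.030 for 95% confidence

Margin of error = t* · s/√n = 2.030 · 6.75/√36 = 2.28

CI: (71.92, 76.48)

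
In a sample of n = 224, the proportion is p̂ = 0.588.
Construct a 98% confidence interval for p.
(0.512, 0.664)

Proportion CI:
SE = √(p̂(1-p̂)/n) = √(0.588 · 0.412 / 224) = 0.03289

z* = 2.326
Margin = z* · SE = 2.326 · 0.03289 = 0.0765

CI: 0.588 ± 0.0765 = (0.512, 0.664)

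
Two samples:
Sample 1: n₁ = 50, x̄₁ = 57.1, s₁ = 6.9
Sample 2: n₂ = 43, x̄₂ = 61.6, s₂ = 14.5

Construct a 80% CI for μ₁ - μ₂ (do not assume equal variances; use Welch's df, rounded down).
(-7.63, -1.37)

Difference: x̄₁ - x̄₂ = -4.50
SE = √(s₁²/n₁ + s₂²/n₂) = √(6.9²/50 + 14.5²/43) = 2.4170
df = 58.06 → 58 (Welch–Satterthwaite, rounded down)
t* = 1.296

CI: -4.50 ± 1.296 · 2.4170 = -4.50 ± 3.13 = (-7.63, -1.37)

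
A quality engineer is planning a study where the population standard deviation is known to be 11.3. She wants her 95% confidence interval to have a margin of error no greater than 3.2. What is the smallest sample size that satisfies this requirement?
n ≥ 48

For margin E ≤ 3.2:
n ≥ (z* · σ / E)²
n ≥ (1.960 · 11.3 / 3.2)²
n ≥ 47.90

Minimum n = 48 (rounding up)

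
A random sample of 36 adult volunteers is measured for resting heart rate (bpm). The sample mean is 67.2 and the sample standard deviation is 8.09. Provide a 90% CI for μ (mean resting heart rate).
(64.92, 69.48)

t-interval (σ unknown):
df = n - 1 = 35
t* = 1.690 for 90% confidence

Margin of error = t* · s/√n = 1.690 · 8.09/√36 = 2.28

CI: (64.92, 69.48)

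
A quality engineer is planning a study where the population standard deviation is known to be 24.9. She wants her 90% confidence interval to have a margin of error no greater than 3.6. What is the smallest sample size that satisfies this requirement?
n ≥ 130

For margin E ≤ 3.6:
n ≥ (z* · σ / E)²
n ≥ (1.645 · 24.9 / 3.6)²
n ≥ 129.46

Minimum n = 130 (rounding up)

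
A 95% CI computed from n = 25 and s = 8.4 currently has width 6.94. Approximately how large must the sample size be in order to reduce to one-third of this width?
n ≈ 225

CI width ∝ 1/√n
To reduce width by factor 3, need √n to grow by 3 → need 3² = 9 times as many samples.

Current: n = 25, width = 6.94
New: n = 225, width ≈ 2.21

Width reduced by factor of 6.94/2.21 = 3.14.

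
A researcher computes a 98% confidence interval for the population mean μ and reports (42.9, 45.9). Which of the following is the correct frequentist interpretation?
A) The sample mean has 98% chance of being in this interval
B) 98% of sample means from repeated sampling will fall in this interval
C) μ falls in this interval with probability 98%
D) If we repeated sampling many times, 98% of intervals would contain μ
D

A) Wrong — x̄ is observed and sits in the interval by construction.
B) Wrong — coverage applies to intervals containing μ, not to future x̄ values.
C) Wrong — μ is fixed; the randomness lives in the interval, not in μ.
D) Correct — this is the frequentist long-run coverage interpretation.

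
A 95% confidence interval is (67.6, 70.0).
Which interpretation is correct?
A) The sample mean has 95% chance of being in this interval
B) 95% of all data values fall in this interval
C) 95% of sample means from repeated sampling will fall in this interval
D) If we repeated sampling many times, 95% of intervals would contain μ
D

A) Wrong — x̄ is observed and sits in the interval by construction.
B) Wrong — a CI is about the parameter μ, not individual data values.
C) Wrong — coverage applies to intervals containing μ, not to future x̄ values.
D) Correct — this is the frequentist long-run coverage interpretation.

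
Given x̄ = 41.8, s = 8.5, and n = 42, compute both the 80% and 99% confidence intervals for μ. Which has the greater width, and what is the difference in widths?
99% CI is wider by 3.67

df = 41
80% CI: t* = 1.303, (40.09, 43.51), width = 2 · t* · s/√n = 3.42
99% CI: t* = 2.701, (38.26, 45.34), width = 2 · t* · s/√n = 7.09

The 99% CI is wider by 7.09 - 3.42 = 3.67.
Higher confidence requires a wider interval.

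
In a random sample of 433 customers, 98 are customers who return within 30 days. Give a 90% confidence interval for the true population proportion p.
(0.193, 0.259)

Proportion CI:
p̂ = 98/433 = 0.22633
SE = √(p̂(1-p̂)/n) = √(0.22633 · 0.77367 / 433) = 0.02011

z* = 1.645
Margin = z* · SE = 1.645 · 0.02011 = 0.0331

CI: 0.22633 ± 0.0331 = (0.193, 0.259)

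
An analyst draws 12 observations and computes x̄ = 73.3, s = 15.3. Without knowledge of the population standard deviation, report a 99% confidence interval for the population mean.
(59.58, 87.02)

t-interval (σ unknown):
df = n - 1 = 11
t* = 3.106 for 99% confidence

Margin of error = t* · s/√n = 3.106 · 15.3/√12 = 13.72

CI: (59.58, 87.02)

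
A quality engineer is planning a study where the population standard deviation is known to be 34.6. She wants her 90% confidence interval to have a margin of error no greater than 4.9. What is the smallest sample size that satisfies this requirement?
n ≥ 135

For margin E ≤ 4.9:
n ≥ (z* · σ / E)²
n ≥ (1.645 · 34.6 / 4.9)²
n ≥ 134.92

Minimum n = 135 (rounding up)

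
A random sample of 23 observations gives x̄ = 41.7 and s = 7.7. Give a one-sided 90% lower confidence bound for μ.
μ ≥ 39.58

Lower bound (one-sided):
t* = 1.321 (one-sided for 90%)
Lower bound = x̄ - t* · s/√n = 41.7 - 1.321 · 7.7/√23 = 39.58

We are 90% confident that μ ≥ 39.58.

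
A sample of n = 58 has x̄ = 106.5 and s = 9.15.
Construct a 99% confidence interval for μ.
(103.30, 109.70)

t-interval (σ unknown):
df = n - 1 = 57
t* = 2.665 for 99% confidence

Margin of error = t* · s/√n = 2.665 · 9.15/√58 = 3.20

CI: (103.30, 109.70)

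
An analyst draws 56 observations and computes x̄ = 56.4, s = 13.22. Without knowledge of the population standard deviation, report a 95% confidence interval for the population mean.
(52.86, 59.94)

t-interval (σ unknown):
df = n - 1 = 55
t* = 2.004 for 95% confidence

Margin of error = t* · s/√n = 2.004 · 13.22/√56 = 3.54

CI: (52.86, 59.94)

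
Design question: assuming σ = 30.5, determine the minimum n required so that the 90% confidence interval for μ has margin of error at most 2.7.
n ≥ 346

For margin E ≤ 2.7:
n ≥ (z* · σ / E)²
n ≥ (1.645 · 30.5 / 2.7)²
n ≥ 345.31

Minimum n = 346 (rounding up)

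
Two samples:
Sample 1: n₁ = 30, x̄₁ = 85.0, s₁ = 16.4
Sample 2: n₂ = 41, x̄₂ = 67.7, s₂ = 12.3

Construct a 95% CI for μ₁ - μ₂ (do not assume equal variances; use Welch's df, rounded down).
(10.16, 24.44)

Difference: x̄₁ - x̄₂ = 17.30
SE = √(s₁²/n₁ + s₂²/n₂) = √(16.4²/30 + 12.3²/41) = 3.5574
df = 51.46 → 51 (Welch–Satterthwaite, rounded down)
t* = 2.008

CI: 17.30 ± 2.008 · 3.5574 = 17.30 ± 7.14 = (10.16, 24.44)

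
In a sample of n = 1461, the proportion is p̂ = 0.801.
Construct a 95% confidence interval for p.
(0.781, 0.821)

Proportion CI:
SE = √(p̂(1-p̂)/n) = √(0.801 · 0.199 / 1461) = 0.01045

z* = 1.960
Margin = z* · SE = 1.960 · 0.01045 = 0.0205

CI: 0.801 ± 0.0205 = (0.781, 0.821)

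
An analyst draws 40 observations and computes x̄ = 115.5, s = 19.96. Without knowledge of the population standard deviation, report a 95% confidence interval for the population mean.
(109.12, 121.88)

t-interval (σ unknown):
df = n - 1 = 39
t* = 2.023 for 95% confidence

Margin of error = t* · s/√n = 2.023 · 19.96/√40 = 6.38

CI: (109.12, 121.88)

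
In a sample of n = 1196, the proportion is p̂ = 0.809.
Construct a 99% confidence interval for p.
(0.780, 0.838)

Proportion CI:
SE = √(p̂(1-p̂)/n) = √(0.809 · 0.191 / 1196) = 0.01137

z* = 2.576
Margin = z* · SE = 2.576 · 0.01137 = 0.0293

CI: 0.809 ± 0.0293 = (0.780, 0.838)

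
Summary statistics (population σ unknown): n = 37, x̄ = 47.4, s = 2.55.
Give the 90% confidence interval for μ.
(46.69, 48.11)

t-interval (σ unknown):
df = n - 1 = 36
t* = 1.688 for 90% confidence

Margin of error = t* · s/√n = 1.688 · 2.55/√37 = 0.71

CI: (46.69, 48.11)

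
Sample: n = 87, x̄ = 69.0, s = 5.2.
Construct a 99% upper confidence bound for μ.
μ ≤ 70.32

Upper bound (one-sided):
t* = 2.370 (one-sided for 99%)
Upper bound = x̄ + t* · s/√n = 69.0 + 2.370 · 5.2/√87 = 70.32

We are 99% confident that μ ≤ 70.32.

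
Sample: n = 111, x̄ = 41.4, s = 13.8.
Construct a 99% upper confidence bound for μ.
μ ≤ 44.49

Upper bound (one-sided):
t* = 2.361 (one-sided for 99%)
Upper bound = x̄ + t* · s/√n = 41.4 + 2.361 · 13.8/√111 = 44.49

We are 99% confident that μ ≤ 44.49.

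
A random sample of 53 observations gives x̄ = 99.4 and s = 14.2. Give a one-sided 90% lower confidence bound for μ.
μ ≥ 96.87

Lower bound (one-sided):
t* = 1.298 (one-sided for 90%)
Lower bound = x̄ - t* · s/√n = 99.4 - 1.298 · 14.2/√53 = 96.87

We are 90% confident that μ ≥ 96.87.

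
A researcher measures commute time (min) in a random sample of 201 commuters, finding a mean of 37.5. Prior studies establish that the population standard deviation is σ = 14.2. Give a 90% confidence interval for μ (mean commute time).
(35.85, 39.15)

z-interval (σ known):
z* = 1.645 for 90% confidence

Margin of error = z* · σ/√n = 1.645 · 14.2/√201 = 1.65

CI: (37.5 - 1.65, 37.5 + 1.65) = (35.85, 39.15)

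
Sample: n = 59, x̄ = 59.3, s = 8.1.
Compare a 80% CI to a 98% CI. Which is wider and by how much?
98% CI is wider by 2.31

df = 58
80% CI: t* = 1.296, (57.93, 60.67), width = 2 · t* · s/√n = 2.73
98% CI: t* = 2.392, (56.78, 61.82), width = 2 · t* · s/√n = 5.04

The 98% CI is wider by 5.04 - 2.73 = 2.31.
Higher confidence requires a wider interval.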